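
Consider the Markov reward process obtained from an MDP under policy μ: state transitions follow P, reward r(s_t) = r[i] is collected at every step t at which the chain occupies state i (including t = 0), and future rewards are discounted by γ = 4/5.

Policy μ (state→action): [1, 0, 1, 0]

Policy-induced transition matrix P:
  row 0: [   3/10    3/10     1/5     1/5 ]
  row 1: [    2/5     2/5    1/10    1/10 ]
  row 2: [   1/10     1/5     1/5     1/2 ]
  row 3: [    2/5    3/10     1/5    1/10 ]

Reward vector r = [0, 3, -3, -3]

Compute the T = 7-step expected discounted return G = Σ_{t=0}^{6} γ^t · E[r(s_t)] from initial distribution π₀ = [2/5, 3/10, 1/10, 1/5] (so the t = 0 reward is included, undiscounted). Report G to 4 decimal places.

G = -0.4157

t=0: π = [0.4000, 0.3000, 0.1000, 0.2000], E[r] = 0.0000, γ^t·E[r] = 0.000000, running G = 0.000000
t=1: π = [0.3300, 0.3200, 0.1700, 0.1800], E[r] = -0.0900, γ^t·E[r] = -0.072000, running G = -0.072000
t=2: π = [0.3160, 0.3150, 0.1680, 0.2010], E[r] = -0.1620, γ^t·E[r] = -0.103680, running G = -0.175680
t=3: π = [0.3180, 0.3147, 0.1685, 0.1988], E[r] = -0.1578, γ^t·E[r] = -0.080794, running G = -0.256474
t=4: π = [0.3177, 0.3146, 0.1685, 0.1992], E[r] = -0.1593, γ^t·E[r] = -0.065262, running G = -0.321735
t=5: π = [0.3177, 0.3146, 0.1685, 0.1992], E[r] = -0.1593, γ^t·E[r] = -0.052205, running G = -0.373940
t=6: π = [0.3177, 0.3146, 0.1685, 0.1992], E[r] = -0.1593, γ^t·E[r] = -0.041771, running G = -0.415712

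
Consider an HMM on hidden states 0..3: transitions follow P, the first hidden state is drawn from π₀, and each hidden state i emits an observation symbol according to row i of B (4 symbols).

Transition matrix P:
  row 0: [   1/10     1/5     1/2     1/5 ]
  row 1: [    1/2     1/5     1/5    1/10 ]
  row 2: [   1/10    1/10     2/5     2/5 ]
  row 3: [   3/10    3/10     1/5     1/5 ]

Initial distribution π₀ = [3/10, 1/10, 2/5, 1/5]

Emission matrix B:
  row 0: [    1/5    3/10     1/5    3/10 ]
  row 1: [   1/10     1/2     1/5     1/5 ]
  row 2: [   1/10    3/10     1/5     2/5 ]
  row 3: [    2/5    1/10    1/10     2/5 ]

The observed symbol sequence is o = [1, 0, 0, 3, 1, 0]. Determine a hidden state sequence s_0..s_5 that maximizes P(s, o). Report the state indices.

t=0: δ = [9.000e-02, 5.000e-02, 1.200e-01, 2.000e-02]  (obs o_0=1)
t=1: δ = [5.000e-03, 1.800e-03, 4.800e-03, 1.920e-02]  ψ = [1, 0, 2, 2]  (obs o_1=0)
t=2: δ = [1.152e-03, 5.760e-04, 3.840e-04, 1.536e-03]  ψ = [3, 3, 3, 3]  (obs o_2=0)
t=3: δ = [1.382e-04, 9.216e-05, 2.304e-04, 1.229e-04]  ψ = [3, 3, 0, 3]  (obs o_3=3)
t=4: δ = [1.382e-05, 1.843e-05, 2.765e-05, 9.216e-06]  ψ = [1, 3, 2, 2]  (obs o_4=1)
t=5: δ = [1.843e-06, 3.686e-07, 1.106e-06, 4.424e-06]  ψ = [1, 1, 2, 2]  (obs o_5=0)
backtrack: best end state = 3; path = [2, 3, 0, 2, 2, 3]

path = [2, 3, 0, 2, 2, 3]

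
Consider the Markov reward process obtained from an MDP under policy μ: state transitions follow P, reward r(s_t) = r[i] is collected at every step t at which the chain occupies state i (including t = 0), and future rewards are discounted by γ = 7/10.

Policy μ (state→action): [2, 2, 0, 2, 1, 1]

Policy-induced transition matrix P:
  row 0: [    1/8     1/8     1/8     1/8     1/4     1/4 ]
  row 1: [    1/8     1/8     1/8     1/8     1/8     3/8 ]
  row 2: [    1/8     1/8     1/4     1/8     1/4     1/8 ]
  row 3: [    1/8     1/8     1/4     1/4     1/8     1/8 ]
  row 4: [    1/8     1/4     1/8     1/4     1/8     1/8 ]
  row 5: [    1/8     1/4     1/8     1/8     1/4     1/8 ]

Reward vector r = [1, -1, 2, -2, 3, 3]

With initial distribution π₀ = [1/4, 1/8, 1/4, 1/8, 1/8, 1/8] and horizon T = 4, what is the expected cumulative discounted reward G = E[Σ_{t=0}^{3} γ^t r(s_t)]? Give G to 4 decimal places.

G = 2.8157

t=0: π = [0.2500, 0.1250, 0.2500, 0.1250, 0.1250, 0.1250], E[r] = 1.1250, γ^t·E[r] = 1.125000, running G = 1.125000
t=1: π = [0.1250, 0.1563, 0.1719, 0.1563, 0.2031, 0.1875], E[r] = 1.1719, γ^t·E[r] = 0.820313, running G = 1.945313
t=2: π = [0.1250, 0.1738, 0.1660, 0.1699, 0.1855, 0.1797], E[r] = 1.0391, γ^t·E[r] = 0.509141, running G = 2.454453
t=3: π = [0.1250, 0.1707, 0.1670, 0.1694, 0.1838, 0.1841], E[r] = 1.0532, γ^t·E[r] = 0.361255, running G = 2.815708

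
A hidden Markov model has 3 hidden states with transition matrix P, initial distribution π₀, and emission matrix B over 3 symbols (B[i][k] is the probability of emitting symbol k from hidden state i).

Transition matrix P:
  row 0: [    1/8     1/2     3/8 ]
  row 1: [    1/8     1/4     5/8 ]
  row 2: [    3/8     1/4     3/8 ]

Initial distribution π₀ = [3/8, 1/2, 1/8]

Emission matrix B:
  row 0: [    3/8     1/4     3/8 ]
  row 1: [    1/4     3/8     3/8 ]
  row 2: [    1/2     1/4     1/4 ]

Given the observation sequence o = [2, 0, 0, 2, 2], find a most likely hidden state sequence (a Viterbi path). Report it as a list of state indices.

path = [1, 2, 2, 0, 1]

t=0: δ = [1.406e-01, 1.875e-01, 3.125e-02]  (obs o_0=2)
t=1: δ = [8.789e-03, 1.758e-02, 5.859e-02]  ψ = [1, 0, 1]  (obs o_1=0)
t=2: δ = [8.240e-03, 3.662e-03, 1.099e-02]  ψ = [2, 2, 2]  (obs o_2=0)
t=3: δ = [1.545e-03, 1.545e-03, 1.030e-03]  ψ = [2, 0, 2]  (obs o_3=2)
t=4: δ = [1.448e-04, 2.897e-04, 2.414e-04]  ψ = [2, 0, 1]  (obs o_4=2)
backtrack: best end state = 1; path = [1, 2, 2, 0, 1]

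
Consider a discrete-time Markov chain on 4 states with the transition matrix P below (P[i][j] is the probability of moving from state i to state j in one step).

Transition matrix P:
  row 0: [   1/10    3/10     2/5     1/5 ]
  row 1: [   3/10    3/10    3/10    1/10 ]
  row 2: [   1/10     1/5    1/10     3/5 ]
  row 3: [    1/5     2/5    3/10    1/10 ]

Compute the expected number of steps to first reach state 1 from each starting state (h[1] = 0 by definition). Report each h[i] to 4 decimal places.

First-step conditioning: h[1] = 0; for i ≠ 1, h[i] = 1 + Σ_k P[i][k]·h[k].
  h[0] = 1 + 1/10·h[0] + 2/5·h[2] + 1/5·h[3]
  h[2] = 1 + 1/10·h[0] + 1/10·h[2] + 3/5·h[3]
  h[3] = 1 + 1/5·h[0] + 3/10·h[2] + 1/10·h[3]
Solving the 3×3 linear system over states ≠ 1 gives exactly h = [10/3, 0, 220/63, 190/63] (h[1] = 0 is the target).

h = [3.3333, 0.0000, 3.4921, 3.0159]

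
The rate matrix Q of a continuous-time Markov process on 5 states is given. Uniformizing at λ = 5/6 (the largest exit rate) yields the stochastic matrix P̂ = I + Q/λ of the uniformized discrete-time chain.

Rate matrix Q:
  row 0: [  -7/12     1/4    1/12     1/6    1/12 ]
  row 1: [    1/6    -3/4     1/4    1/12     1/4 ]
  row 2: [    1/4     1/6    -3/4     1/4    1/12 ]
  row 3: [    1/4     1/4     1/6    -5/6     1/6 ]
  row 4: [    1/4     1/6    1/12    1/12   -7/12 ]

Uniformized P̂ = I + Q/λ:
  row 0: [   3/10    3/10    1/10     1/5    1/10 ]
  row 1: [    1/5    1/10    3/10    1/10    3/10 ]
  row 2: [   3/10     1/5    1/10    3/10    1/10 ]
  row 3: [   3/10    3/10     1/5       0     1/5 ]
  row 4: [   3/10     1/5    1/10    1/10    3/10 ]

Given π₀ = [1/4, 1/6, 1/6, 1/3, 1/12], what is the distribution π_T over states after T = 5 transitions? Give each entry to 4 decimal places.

t=0: π = [0.2500, 0.1667, 0.1667, 0.3333, 0.0833]
t=1: π = [0.2833, 0.2417, 0.1667, 0.1250, 0.1833]
t=2: π = [0.2758, 0.2167, 0.1608, 0.1492, 0.1975]
t=3: π = [0.2783, 0.2208, 0.1583, 0.1448, 0.1978]
t=4: π = [0.2779, 0.2202, 0.1587, 0.1450, 0.1982]
t=5: π = [0.2780, 0.2203, 0.1585, 0.1450, 0.1982]

π = [0.2780, 0.2203, 0.1585, 0.1450, 0.1982]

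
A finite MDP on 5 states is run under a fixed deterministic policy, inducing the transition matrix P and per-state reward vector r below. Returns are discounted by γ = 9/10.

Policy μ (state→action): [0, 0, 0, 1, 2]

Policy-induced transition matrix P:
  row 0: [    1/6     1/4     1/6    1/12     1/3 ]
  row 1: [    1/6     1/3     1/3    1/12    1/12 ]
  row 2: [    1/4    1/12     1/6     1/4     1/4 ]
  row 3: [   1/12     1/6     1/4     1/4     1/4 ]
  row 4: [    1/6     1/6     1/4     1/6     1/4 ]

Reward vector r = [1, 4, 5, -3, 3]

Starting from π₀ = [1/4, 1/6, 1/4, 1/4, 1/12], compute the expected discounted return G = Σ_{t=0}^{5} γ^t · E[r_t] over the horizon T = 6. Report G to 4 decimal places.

t=0: π = [0.2500, 0.1667, 0.2500, 0.2500, 0.0833], E[r] = 1.6667, γ^t·E[r] = 1.666667, running G = 1.666667
t=1: π = [0.1667, 0.1944, 0.2222, 0.1736, 0.2431], E[r] = 2.2639, γ^t·E[r] = 2.037500, running G = 3.704167
t=2: π = [0.1707, 0.1944, 0.2338, 0.1696, 0.2315], E[r] = 2.3032, γ^t·E[r] = 1.865625, running G = 5.569792
t=3: π = [0.1720, 0.1938, 0.2325, 0.1698, 0.2318], E[r] = 2.2957, γ^t·E[r] = 1.673543, running G = 7.243335
t=4: π = [0.1719, 0.1939, 0.2324, 0.1697, 0.2320], E[r] = 2.2968, γ^t·E[r] = 1.506922, running G = 8.750256
t=5: π = [0.1719, 0.1939, 0.2325, 0.1697, 0.2320], E[r] = 2.2969, γ^t·E[r] = 1.356308, running G = 10.106565

G = 10.1066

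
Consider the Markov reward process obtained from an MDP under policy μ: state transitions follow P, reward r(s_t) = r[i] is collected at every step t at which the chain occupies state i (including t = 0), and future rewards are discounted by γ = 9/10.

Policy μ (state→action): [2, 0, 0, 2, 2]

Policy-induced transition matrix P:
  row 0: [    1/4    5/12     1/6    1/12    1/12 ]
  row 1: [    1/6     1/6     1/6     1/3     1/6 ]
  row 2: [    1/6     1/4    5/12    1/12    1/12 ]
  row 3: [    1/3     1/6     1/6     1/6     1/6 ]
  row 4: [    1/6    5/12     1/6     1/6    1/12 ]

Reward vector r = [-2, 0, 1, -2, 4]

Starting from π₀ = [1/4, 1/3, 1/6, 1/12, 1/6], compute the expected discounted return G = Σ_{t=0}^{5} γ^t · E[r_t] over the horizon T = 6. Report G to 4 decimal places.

G = -0.1332

t=0: π = [0.2500, 0.3333, 0.1667, 0.0833, 0.1667], E[r] = 0.1667, γ^t·E[r] = 0.166667, running G = 0.166667
t=1: π = [0.2014, 0.2847, 0.2083, 0.1875, 0.1181], E[r] = -0.0972, γ^t·E[r] = -0.087500, running G = 0.079167
t=2: π = [0.2147, 0.2639, 0.2188, 0.1800, 0.1227], E[r] = -0.0799, γ^t·E[r] = -0.064688, running G = 0.014479
t=3: π = [0.2146, 0.2692, 0.2214, 0.1745, 0.1203], E[r] = -0.0755, γ^t·E[r] = -0.055055, running G = -0.040576
t=4: π = [0.2136, 0.2688, 0.2220, 0.1752, 0.1203], E[r] = -0.0744, γ^t·E[r] = -0.048837, running G = -0.089413
t=5: π = [0.2137, 0.2687, 0.2222, 0.1752, 0.1203], E[r] = -0.0742, γ^t·E[r] = -0.043793, running G = -0.133206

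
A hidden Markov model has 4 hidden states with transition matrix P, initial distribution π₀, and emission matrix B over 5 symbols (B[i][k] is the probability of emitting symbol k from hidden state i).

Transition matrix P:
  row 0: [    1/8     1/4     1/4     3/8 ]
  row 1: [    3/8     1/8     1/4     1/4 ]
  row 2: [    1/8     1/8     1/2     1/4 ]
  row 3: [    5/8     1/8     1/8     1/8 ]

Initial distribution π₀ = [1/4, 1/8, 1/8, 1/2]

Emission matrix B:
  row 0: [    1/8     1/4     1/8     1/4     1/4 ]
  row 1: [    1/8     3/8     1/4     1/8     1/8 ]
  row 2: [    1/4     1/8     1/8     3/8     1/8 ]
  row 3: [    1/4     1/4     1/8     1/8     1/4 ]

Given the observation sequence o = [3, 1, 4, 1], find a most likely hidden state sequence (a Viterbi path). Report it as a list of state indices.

path = [3, 0, 3, 0]

t=0: δ = [6.250e-02, 1.562e-02, 4.688e-02, 6.250e-02]  (obs o_0=3)
t=1: δ = [9.766e-03, 5.859e-03, 2.930e-03, 5.859e-03]  ψ = [3, 0, 2, 0]  (obs o_1=1)
t=2: δ = [9.155e-04, 3.052e-04, 3.052e-04, 9.155e-04]  ψ = [3, 0, 0, 0]  (obs o_2=4)
t=3: δ = [1.431e-04, 8.583e-05, 2.861e-05, 8.583e-05]  ψ = [3, 0, 0, 0]  (obs o_3=1)
backtrack: best end state = 0; path = [3, 0, 3, 0]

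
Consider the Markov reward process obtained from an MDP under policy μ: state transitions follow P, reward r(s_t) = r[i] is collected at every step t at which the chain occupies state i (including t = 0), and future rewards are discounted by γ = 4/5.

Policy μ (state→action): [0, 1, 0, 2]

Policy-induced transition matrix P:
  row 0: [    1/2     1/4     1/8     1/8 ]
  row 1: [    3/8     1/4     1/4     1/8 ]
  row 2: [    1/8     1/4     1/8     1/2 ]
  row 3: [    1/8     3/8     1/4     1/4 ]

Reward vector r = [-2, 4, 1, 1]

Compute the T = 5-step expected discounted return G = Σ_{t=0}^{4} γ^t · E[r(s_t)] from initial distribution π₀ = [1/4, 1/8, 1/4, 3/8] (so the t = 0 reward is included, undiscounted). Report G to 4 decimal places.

G = 3.0007

t=0: π = [0.2500, 0.1250, 0.2500, 0.3750], E[r] = 0.6250, γ^t·E[r] = 0.625000, running G = 0.625000
t=1: π = [0.2500, 0.2969, 0.1875, 0.2656], E[r] = 1.1406, γ^t·E[r] = 0.912500, running G = 1.537500
t=2: π = [0.2930, 0.2832, 0.1953, 0.2285], E[r] = 0.9707, γ^t·E[r] = 0.621250, running G = 2.158750
t=3: π = [0.3057, 0.2786, 0.1890, 0.2268], E[r] = 0.9187, γ^t·E[r] = 0.470375, running G = 2.629125
t=4: π = [0.3093, 0.2784, 0.1882, 0.2242], E[r] = 0.9073, γ^t·E[r] = 0.371613, running G = 3.000738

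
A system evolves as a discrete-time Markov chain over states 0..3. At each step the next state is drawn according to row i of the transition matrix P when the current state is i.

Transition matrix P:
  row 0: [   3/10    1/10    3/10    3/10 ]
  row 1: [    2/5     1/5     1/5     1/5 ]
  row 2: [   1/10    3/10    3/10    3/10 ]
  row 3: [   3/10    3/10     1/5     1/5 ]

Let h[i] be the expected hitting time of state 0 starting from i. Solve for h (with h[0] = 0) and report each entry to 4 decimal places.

First-step conditioning: h[0] = 0; for i ≠ 0, h[i] = 1 + Σ_k P[i][k]·h[k].
  h[1] = 1 + 1/5·h[1] + 1/5·h[2] + 1/5·h[3]
  h[2] = 1 + 3/10·h[1] + 3/10·h[2] + 3/10·h[3]
  h[3] = 1 + 3/10·h[1] + 1/5·h[2] + 1/5·h[3]
Solving the 3×3 linear system over states ≠ 0 gives exactly h = [0, 45/14, 121/28, 99/28] (h[0] = 0 is the target).

h = [0.0000, 3.2143, 4.3214, 3.5357]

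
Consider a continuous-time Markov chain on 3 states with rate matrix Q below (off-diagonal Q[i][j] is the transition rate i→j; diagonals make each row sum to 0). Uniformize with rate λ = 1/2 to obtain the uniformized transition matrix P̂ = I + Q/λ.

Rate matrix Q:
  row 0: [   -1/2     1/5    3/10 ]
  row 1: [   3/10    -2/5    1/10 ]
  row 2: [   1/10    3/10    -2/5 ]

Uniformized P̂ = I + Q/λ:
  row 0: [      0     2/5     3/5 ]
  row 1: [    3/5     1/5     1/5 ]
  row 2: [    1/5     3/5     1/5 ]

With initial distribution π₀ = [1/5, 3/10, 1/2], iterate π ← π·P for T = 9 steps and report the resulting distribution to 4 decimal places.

π = [0.2955, 0.3864, 0.3181]

t=0: π = [0.2000, 0.3000, 0.5000]
t=1: π = [0.2800, 0.4400, 0.2800]
t=2: π = [0.3200, 0.3680, 0.3120]
t=3: π = [0.2832, 0.3888, 0.3280]
t=4: π = [0.2989, 0.3878, 0.3133]
t=5: π = [0.2954, 0.3851, 0.3196]
t=6: π = [0.2950, 0.3869, 0.3181]
t=7: π = [0.2958, 0.3863, 0.3180]
t=8: π = [0.2953, 0.3863, 0.3183]
t=9: π = [0.2955, 0.3864, 0.3181]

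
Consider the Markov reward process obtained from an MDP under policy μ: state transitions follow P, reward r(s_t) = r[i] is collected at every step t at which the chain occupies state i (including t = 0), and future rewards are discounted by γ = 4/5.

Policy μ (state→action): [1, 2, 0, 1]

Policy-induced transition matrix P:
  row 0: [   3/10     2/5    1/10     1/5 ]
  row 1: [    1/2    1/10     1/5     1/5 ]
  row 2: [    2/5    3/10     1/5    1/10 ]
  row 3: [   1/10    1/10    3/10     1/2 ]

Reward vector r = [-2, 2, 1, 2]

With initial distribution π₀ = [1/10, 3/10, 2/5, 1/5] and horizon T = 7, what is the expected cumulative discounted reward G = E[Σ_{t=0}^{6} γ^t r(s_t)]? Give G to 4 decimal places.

G = 2.6419

t=0: π = [0.1000, 0.3000, 0.4000, 0.2000], E[r] = 1.2000, γ^t·E[r] = 1.200000, running G = 1.200000
t=1: π = [0.3600, 0.2100, 0.2100, 0.2200], E[r] = 0.3500, γ^t·E[r] = 0.280000, running G = 1.480000
t=2: π = [0.3190, 0.2500, 0.1860, 0.2450], E[r] = 0.5380, γ^t·E[r] = 0.344320, running G = 1.824320
t=3: π = [0.3196, 0.2329, 0.1926, 0.2549], E[r] = 0.5290, γ^t·E[r] = 0.270848, running G = 2.095168
t=4: π = [0.3149, 0.2344, 0.1935, 0.2572], E[r] = 0.5470, γ^t·E[r] = 0.224063, running G = 2.319231
t=5: π = [0.3148, 0.2332, 0.1942, 0.2578], E[r] = 0.5466, γ^t·E[r] = 0.179110, running G = 2.498342
t=6: π = [0.3145, 0.2333, 0.1943, 0.2579], E[r] = 0.5477, γ^t·E[r] = 0.143582, running G = 2.641923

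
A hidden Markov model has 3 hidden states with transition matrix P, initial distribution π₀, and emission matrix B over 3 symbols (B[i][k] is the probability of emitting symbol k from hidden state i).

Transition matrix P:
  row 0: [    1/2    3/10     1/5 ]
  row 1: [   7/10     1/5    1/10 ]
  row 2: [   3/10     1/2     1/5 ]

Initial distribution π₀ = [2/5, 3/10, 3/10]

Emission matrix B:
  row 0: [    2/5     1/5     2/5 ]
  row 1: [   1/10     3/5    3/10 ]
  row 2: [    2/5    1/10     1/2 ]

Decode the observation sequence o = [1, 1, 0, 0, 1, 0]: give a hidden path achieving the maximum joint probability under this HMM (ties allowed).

path = [1, 1, 0, 0, 1, 0]

t=0: δ = [8.000e-02, 1.800e-01, 3.000e-02]  (obs o_0=1)
t=1: δ = [2.520e-02, 2.160e-02, 1.800e-03]  ψ = [1, 1, 1]  (obs o_1=1)
t=2: δ = [6.048e-03, 7.560e-04, 2.016e-03]  ψ = [1, 0, 0]  (obs o_2=0)
t=3: δ = [1.210e-03, 1.814e-04, 4.838e-04]  ψ = [0, 0, 0]  (obs o_3=0)
t=4: δ = [1.210e-04, 2.177e-04, 2.419e-05]  ψ = [0, 0, 0]  (obs o_4=1)
t=5: δ = [6.096e-05, 4.355e-06, 9.677e-06]  ψ = [1, 1, 0]  (obs o_5=0)
backtrack: best end state = 0; path = [1, 1, 0, 0, 1, 0]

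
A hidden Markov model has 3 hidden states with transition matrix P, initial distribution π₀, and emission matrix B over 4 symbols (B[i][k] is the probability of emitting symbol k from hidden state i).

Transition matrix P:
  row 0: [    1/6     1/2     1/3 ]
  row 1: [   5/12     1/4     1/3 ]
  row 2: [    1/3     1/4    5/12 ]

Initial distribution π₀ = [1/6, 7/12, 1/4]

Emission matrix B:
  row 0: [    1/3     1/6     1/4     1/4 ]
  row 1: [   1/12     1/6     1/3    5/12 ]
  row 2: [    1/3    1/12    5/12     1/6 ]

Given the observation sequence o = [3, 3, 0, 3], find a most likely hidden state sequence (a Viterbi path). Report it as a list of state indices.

t=0: δ = [4.167e-02, 2.431e-01, 4.167e-02]  (obs o_0=3)
t=1: δ = [2.532e-02, 2.532e-02, 1.350e-02]  ψ = [1, 1, 1]  (obs o_1=3)
t=2: δ = [3.516e-03, 1.055e-03, 2.813e-03]  ψ = [1, 0, 0]  (obs o_2=0)
t=3: δ = [2.344e-04, 7.326e-04, 1.954e-04]  ψ = [2, 0, 0]  (obs o_3=3)
backtrack: best end state = 1; path = [1, 1, 0, 1]

path = [1, 1, 0, 1]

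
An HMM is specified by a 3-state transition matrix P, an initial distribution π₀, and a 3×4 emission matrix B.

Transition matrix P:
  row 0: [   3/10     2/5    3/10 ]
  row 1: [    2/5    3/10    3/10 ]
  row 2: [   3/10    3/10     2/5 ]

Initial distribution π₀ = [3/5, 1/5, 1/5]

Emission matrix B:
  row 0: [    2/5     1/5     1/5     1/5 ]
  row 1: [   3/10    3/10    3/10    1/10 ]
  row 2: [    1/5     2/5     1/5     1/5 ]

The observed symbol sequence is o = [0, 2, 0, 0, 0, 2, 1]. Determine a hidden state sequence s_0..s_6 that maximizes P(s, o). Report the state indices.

t=0: δ = [2.400e-01, 6.000e-02, 4.000e-02]  (obs o_0=0)
t=1: δ = [1.440e-02, 2.880e-02, 1.440e-02]  ψ = [0, 0, 0]  (obs o_1=2)
t=2: δ = [4.608e-03, 2.592e-03, 1.728e-03]  ψ = [1, 1, 1]  (obs o_2=0)
t=3: δ = [5.530e-04, 5.530e-04, 2.765e-04]  ψ = [0, 0, 0]  (obs o_3=0)
t=4: δ = [8.847e-05, 6.636e-05, 3.318e-05]  ψ = [1, 0, 0]  (obs o_4=0)
t=5: δ = [5.308e-06, 1.062e-05, 5.308e-06]  ψ = [0, 0, 0]  (obs o_5=2)
t=6: δ = [8.493e-07, 9.555e-07, 1.274e-06]  ψ = [1, 1, 1]  (obs o_6=1)
backtrack: best end state = 2; path = [0, 1, 0, 1, 0, 1, 2]

path = [0, 1, 0, 1, 0, 1, 2]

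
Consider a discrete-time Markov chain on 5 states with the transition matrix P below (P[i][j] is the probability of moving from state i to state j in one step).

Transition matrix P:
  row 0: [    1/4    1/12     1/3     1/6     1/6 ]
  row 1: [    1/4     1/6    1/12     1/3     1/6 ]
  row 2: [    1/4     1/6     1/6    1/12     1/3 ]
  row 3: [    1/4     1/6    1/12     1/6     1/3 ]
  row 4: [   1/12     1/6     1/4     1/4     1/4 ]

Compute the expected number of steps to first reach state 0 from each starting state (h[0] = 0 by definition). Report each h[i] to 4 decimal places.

First-step conditioning: h[0] = 0; for i ≠ 0, h[i] = 1 + Σ_k P[i][k]·h[k].
  h[1] = 1 + 1/6·h[1] + 1/12·h[2] + 1/3·h[3] + 1/6·h[4]
  h[2] = 1 + 1/6·h[1] + 1/6·h[2] + 1/12·h[3] + 1/3·h[4]
  h[3] = 1 + 1/6·h[1] + 1/12·h[2] + 1/6·h[3] + 1/3·h[4]
  h[4] = 1 + 1/6·h[1] + 1/4·h[2] + 1/4·h[3] + 1/4·h[4]
Solving the 4×4 linear system over states ≠ 0 gives exactly h = [0, 24/5, 468/95, 468/95, 108/19] (h[0] = 0 is the target).

h = [0.0000, 4.8000, 4.9263, 4.9263, 5.6842]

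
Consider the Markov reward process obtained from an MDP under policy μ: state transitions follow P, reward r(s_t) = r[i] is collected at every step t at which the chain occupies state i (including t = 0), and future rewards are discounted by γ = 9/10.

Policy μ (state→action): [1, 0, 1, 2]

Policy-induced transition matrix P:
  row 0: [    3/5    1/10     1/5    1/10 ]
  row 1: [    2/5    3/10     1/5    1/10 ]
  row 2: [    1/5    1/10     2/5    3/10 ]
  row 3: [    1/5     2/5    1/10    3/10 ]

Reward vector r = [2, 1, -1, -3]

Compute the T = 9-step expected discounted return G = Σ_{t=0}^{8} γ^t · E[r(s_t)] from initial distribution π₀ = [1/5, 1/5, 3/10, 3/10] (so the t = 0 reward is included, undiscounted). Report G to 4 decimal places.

G = 0.2495

t=0: π = [0.2000, 0.2000, 0.3000, 0.3000], E[r] = -0.6000, γ^t·E[r] = -0.600000, running G = -0.600000
t=1: π = [0.3200, 0.2300, 0.2300, 0.2200], E[r] = -0.0200, γ^t·E[r] = -0.018000, running G = -0.618000
t=2: π = [0.3740, 0.2120, 0.2240, 0.1900], E[r] = 0.1660, γ^t·E[r] = 0.134460, running G = -0.483540
t=3: π = [0.3920, 0.1994, 0.2258, 0.1828], E[r] = 0.2092, γ^t·E[r] = 0.152507, running G = -0.331033
t=4: π = [0.3967, 0.1947, 0.2269, 0.1817], E[r] = 0.2160, γ^t·E[r] = 0.141744, running G = -0.189289
t=5: π = [0.3976, 0.1935, 0.2272, 0.1817], E[r] = 0.2163, γ^t·E[r] = 0.127740, running G = -0.061550
t=6: π = [0.3977, 0.1932, 0.2273, 0.1818], E[r] = 0.2161, γ^t·E[r] = 0.114824, running G = 0.053274
t=7: π = [0.3977, 0.1932, 0.2273, 0.1818], E[r] = 0.2159, γ^t·E[r] = 0.103285, running G = 0.156559
t=8: π = [0.3977, 0.1932, 0.2273, 0.1818], E[r] = 0.2159, γ^t·E[r] = 0.092944, running G = 0.249503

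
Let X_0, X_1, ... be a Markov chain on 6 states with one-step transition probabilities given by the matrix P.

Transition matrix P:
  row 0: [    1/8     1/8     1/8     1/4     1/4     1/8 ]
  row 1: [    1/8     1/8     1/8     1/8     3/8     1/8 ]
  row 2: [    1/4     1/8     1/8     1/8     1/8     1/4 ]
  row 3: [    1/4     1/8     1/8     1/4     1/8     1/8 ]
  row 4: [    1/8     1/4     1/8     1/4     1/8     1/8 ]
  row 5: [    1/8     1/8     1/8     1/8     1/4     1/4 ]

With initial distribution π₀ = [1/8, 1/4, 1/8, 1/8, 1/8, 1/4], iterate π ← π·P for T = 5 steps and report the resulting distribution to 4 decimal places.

t=0: π = [0.1250, 0.2500, 0.1250, 0.1250, 0.1250, 0.2500]
t=1: π = [0.1563, 0.1406, 0.1250, 0.1719, 0.2344, 0.1719]
t=2: π = [0.1621, 0.1543, 0.1250, 0.1953, 0.2012, 0.1621]
t=3: π = [0.1650, 0.1501, 0.1250, 0.1948, 0.2041, 0.1609]
t=4: π = [0.1650, 0.1505, 0.1250, 0.1955, 0.2033, 0.1607]
t=5: π = [0.1651, 0.1504, 0.1250, 0.1955, 0.2033, 0.1607]

π = [0.1651, 0.1504, 0.1250, 0.1955, 0.2033, 0.1607]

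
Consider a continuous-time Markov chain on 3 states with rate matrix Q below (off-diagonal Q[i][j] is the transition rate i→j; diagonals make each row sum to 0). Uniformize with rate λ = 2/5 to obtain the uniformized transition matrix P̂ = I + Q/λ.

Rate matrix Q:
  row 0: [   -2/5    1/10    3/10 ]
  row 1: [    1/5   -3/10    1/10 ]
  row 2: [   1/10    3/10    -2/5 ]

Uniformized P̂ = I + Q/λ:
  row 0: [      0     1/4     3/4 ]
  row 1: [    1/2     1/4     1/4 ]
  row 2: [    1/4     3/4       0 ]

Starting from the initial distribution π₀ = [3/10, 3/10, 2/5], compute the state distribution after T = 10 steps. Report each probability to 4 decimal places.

t=0: π = [0.3000, 0.3000, 0.4000]
t=1: π = [0.2500, 0.4500, 0.3000]
t=2: π = [0.3000, 0.4000, 0.3000]
t=3: π = [0.2750, 0.4000, 0.3250]
t=4: π = [0.2813, 0.4125, 0.3063]
t=5: π = [0.2828, 0.4031, 0.3141]
t=6: π = [0.2801, 0.4070, 0.3129]
t=7: π = [0.2817, 0.4064, 0.3118]
t=8: π = [0.2812, 0.4059, 0.3129]
t=9: π = [0.2812, 0.4065, 0.3124]
t=10: π = [0.2813, 0.4062, 0.3125]

π = [0.2813, 0.4062, 0.3125]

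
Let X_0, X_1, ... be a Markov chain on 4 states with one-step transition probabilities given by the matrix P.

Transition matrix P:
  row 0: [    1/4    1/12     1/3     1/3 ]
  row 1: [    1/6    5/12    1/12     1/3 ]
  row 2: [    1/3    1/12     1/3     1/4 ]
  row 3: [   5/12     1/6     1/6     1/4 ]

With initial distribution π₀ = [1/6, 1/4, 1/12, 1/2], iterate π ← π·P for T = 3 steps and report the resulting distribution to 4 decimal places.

t=0: π = [0.1667, 0.2500, 0.0833, 0.5000]
t=1: π = [0.3194, 0.2083, 0.1875, 0.2847]
t=2: π = [0.2957, 0.1765, 0.2338, 0.2940]
t=3: π = [0.3038, 0.1667, 0.2402, 0.2894]

π = [0.3038, 0.1667, 0.2402, 0.2894]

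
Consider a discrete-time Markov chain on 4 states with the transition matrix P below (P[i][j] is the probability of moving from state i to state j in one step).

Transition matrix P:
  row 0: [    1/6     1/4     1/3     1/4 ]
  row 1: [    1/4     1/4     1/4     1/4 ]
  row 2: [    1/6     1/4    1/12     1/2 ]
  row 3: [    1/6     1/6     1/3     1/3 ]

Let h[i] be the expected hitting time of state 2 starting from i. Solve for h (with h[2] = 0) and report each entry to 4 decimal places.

h = [3.1807, 3.4458, 0.0000, 3.1566]

First-step conditioning: h[2] = 0; for i ≠ 2, h[i] = 1 + Σ_k P[i][k]·h[k].
  h[0] = 1 + 1/6·h[0] + 1/4·h[1] + 1/4·h[3]
  h[1] = 1 + 1/4·h[0] + 1/4·h[1] + 1/4·h[3]
  h[3] = 1 + 1/6·h[0] + 1/6·h[1] + 1/3·h[3]
Solving the 3×3 linear system over states ≠ 2 gives exactly h = [264/83, 286/83, 0, 262/83] (h[2] = 0 is the target).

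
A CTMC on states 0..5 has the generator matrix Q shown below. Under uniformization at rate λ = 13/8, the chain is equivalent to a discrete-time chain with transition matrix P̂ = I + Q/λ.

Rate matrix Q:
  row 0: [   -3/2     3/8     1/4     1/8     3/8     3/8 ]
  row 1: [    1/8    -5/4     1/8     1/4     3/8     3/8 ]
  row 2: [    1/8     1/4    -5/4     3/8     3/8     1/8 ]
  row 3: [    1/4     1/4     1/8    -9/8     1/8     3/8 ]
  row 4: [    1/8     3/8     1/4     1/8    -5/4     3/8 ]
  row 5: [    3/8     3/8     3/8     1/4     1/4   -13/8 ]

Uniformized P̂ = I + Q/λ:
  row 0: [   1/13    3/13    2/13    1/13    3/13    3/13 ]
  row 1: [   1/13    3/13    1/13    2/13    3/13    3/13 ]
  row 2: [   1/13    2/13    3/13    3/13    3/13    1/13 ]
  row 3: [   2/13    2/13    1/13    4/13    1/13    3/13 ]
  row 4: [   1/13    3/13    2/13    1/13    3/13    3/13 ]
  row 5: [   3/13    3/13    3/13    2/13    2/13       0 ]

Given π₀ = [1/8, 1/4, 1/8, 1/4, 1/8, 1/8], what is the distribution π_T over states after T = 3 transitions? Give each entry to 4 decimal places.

t=0: π = [0.1250, 0.2500, 0.1250, 0.2500, 0.1250, 0.1250]
t=1: π = [0.1154, 0.2019, 0.1346, 0.1827, 0.1827, 0.1827]
t=2: π = [0.1191, 0.2064, 0.1487, 0.1694, 0.1886, 0.1679]
t=3: π = [0.1158, 0.2063, 0.1493, 0.1677, 0.1918, 0.1692]

π = [0.1158, 0.2063, 0.1493, 0.1677, 0.1918, 0.1692]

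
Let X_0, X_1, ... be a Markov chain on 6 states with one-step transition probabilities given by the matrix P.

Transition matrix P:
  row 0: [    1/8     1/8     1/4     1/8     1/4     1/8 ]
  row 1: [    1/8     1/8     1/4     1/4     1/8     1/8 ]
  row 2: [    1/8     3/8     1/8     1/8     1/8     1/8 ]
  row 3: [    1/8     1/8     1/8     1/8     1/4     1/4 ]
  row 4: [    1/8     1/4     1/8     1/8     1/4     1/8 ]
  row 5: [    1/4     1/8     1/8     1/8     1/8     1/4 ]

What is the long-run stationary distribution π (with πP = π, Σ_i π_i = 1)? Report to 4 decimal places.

Balance equations π_j = Σ_i π_i·P[i][j]:
  π_0 = 1/8·π_0 + 1/8·π_1 + 1/8·π_2 + 1/8·π_3 + 1/8·π_4 + 1/4·π_5
  π_1 = 1/8·π_0 + 1/8·π_1 + 3/8·π_2 + 1/8·π_3 + 1/4·π_4 + 1/8·π_5
  π_2 = 1/4·π_0 + 1/4·π_1 + 1/8·π_2 + 1/8·π_3 + 1/8·π_4 + 1/8·π_5
  π_3 = 1/8·π_0 + 1/4·π_1 + 1/8·π_2 + 1/8·π_3 + 1/8·π_4 + 1/8·π_5
  π_4 = 1/4·π_0 + 1/8·π_1 + 1/8·π_2 + 1/4·π_3 + 1/4·π_4 + 1/8·π_5
  normalize: π_0 + π_1 + π_2 + π_3 + π_4 + π_5 = 1
Solving the linear system gives exactly π = [4704/32327, 6137/32327, 5396/32327, 4808/32327, 5977/32327, 5305/32327].

π = [0.1455, 0.1898, 0.1669, 0.1487, 0.1849, 0.1641]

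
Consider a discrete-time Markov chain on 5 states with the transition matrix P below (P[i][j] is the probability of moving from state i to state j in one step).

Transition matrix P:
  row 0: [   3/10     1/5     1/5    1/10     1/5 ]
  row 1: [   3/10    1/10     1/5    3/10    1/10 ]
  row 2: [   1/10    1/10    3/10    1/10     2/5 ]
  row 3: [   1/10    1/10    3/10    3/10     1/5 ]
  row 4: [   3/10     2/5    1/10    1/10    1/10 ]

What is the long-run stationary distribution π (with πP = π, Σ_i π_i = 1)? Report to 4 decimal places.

Balance equations π_j = Σ_i π_i·P[i][j]:
  π_0 = 3/10·π_0 + 3/10·π_1 + 1/10·π_2 + 1/10·π_3 + 3/10·π_4
  π_1 = 1/5·π_0 + 1/10·π_1 + 1/10·π_2 + 1/10·π_3 + 2/5·π_4
  π_2 = 1/5·π_0 + 1/5·π_1 + 3/10·π_2 + 3/10·π_3 + 1/10·π_4
  π_3 = 1/10·π_0 + 3/10·π_1 + 1/10·π_2 + 3/10·π_3 + 1/10·π_4
  normalize: π_0 + π_1 + π_2 + π_3 + π_4 = 1
Solving the linear system gives exactly π = [257/1157, 425/2314, 1011/4628, 791/4628, 237/1157].

π = [0.2221, 0.1837, 0.2185, 0.1709, 0.2048]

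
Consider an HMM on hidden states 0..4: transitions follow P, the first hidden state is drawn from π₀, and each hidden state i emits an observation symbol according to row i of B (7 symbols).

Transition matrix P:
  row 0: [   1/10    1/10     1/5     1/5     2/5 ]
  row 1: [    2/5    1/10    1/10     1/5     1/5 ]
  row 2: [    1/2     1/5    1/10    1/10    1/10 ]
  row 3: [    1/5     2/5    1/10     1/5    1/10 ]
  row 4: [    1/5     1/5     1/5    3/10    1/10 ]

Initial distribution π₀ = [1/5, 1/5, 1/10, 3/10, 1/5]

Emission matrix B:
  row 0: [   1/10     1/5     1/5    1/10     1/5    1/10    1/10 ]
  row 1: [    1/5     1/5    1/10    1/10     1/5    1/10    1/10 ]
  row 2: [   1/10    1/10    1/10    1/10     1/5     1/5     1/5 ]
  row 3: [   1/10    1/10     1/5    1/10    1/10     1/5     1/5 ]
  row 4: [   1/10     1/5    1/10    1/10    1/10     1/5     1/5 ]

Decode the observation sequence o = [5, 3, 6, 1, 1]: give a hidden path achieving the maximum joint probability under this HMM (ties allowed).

t=0: δ = [2.000e-02, 2.000e-02, 2.000e-02, 6.000e-02, 4.000e-02]  (obs o_0=5)
t=1: δ = [1.200e-03, 2.400e-03, 8.000e-04, 1.200e-03, 8.000e-04]  ψ = [3, 3, 4, 3, 0]  (obs o_1=3)
t=2: δ = [9.600e-05, 4.800e-05, 4.800e-05, 9.600e-05, 9.600e-05]  ψ = [1, 3, 0, 1, 0]  (obs o_2=6)
t=3: δ = [4.800e-06, 7.680e-06, 1.920e-06, 2.880e-06, 7.680e-06]  ψ = [2, 3, 0, 4, 0]  (obs o_3=1)
t=4: δ = [6.144e-07, 3.072e-07, 1.536e-07, 2.304e-07, 3.840e-07]  ψ = [1, 4, 4, 4, 0]  (obs o_4=1)
backtrack: best end state = 0; path = [3, 1, 3, 1, 0]

path = [3, 1, 3, 1, 0]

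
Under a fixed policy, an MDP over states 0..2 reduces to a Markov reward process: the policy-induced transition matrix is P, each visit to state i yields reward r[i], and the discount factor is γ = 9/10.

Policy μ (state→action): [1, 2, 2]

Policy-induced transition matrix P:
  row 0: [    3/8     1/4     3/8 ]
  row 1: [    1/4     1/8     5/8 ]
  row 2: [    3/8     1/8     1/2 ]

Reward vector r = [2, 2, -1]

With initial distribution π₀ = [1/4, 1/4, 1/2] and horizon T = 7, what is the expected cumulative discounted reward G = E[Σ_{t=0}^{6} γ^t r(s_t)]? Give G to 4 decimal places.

t=0: π = [0.2500, 0.2500, 0.5000], E[r] = 0.5000, γ^t·E[r] = 0.500000, running G = 0.500000
t=1: π = [0.3438, 0.1563, 0.5000], E[r] = 0.5000, γ^t·E[r] = 0.450000, running G = 0.950000
t=2: π = [0.3555, 0.1680, 0.4766], E[r] = 0.5703, γ^t·E[r] = 0.461953, running G = 1.411953
t=3: π = [0.3540, 0.1694, 0.4766], E[r] = 0.5703, γ^t·E[r] = 0.415758, running G = 1.827711
t=4: π = [0.3538, 0.1693, 0.4769], E[r] = 0.5692, γ^t·E[r] = 0.373461, running G = 2.201172
t=5: π = [0.3538, 0.1692, 0.4769], E[r] = 0.5692, γ^t·E[r] = 0.336115, running G = 2.537287
t=6: π = [0.3538, 0.1692, 0.4769], E[r] = 0.5692, γ^t·E[r] = 0.302513, running G = 2.839800

G = 2.8398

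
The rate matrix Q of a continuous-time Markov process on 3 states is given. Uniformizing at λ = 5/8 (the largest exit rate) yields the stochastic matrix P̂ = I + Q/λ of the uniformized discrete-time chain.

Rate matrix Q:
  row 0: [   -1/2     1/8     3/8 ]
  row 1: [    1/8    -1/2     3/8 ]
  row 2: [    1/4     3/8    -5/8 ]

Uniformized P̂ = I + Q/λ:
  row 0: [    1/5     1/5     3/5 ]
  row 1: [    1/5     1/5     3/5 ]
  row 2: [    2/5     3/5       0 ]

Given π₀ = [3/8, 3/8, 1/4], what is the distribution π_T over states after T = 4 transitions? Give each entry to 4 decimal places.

t=0: π = [0.3750, 0.3750, 0.2500]
t=1: π = [0.2500, 0.3000, 0.4500]
t=2: π = [0.2900, 0.3800, 0.3300]
t=3: π = [0.2660, 0.3320, 0.4020]
t=4: π = [0.2804, 0.3608, 0.3588]

π = [0.2804, 0.3608, 0.3588]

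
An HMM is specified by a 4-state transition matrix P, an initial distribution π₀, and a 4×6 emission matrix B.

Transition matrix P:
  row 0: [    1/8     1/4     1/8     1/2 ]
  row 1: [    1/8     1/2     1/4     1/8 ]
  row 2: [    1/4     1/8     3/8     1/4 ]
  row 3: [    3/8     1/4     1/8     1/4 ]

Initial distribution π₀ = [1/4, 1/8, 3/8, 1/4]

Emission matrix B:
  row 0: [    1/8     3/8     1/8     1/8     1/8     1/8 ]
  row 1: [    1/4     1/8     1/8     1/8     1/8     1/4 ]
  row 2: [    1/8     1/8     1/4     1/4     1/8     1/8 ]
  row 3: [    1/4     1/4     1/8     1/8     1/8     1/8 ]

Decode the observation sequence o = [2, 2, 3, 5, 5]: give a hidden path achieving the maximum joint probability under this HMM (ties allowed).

t=0: δ = [3.125e-02, 1.562e-02, 9.375e-02, 3.125e-02]  (obs o_0=2)
t=1: δ = [2.930e-03, 1.465e-03, 8.789e-03, 2.930e-03]  ψ = [2, 2, 2, 2]  (obs o_1=2)
t=2: δ = [2.747e-04, 1.373e-04, 8.240e-04, 2.747e-04]  ψ = [2, 2, 2, 2]  (obs o_2=3)
t=3: δ = [2.575e-05, 2.575e-05, 3.862e-05, 2.575e-05]  ψ = [2, 2, 2, 2]  (obs o_3=5)
t=4: δ = [1.207e-06, 3.219e-06, 1.810e-06, 1.609e-06]  ψ = [2, 1, 2, 0]  (obs o_4=5)
backtrack: best end state = 1; path = [2, 2, 2, 1, 1]

path = [2, 2, 2, 1, 1]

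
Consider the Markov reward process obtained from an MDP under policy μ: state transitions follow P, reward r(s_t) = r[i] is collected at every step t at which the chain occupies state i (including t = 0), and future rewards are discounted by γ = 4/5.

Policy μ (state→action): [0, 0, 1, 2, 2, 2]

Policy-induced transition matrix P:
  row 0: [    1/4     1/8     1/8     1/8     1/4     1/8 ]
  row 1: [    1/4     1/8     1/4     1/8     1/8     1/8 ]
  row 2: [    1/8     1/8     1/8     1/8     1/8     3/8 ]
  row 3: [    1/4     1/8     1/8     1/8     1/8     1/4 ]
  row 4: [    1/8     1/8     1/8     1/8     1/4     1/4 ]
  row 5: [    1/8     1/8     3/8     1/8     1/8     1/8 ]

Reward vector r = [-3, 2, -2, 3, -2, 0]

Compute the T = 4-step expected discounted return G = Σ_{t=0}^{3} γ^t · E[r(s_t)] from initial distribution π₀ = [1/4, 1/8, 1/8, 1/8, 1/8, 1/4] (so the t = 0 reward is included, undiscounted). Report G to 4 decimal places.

G = -1.9033

t=0: π = [0.2500, 0.1250, 0.1250, 0.1250, 0.1250, 0.2500], E[r] = -0.6250, γ^t·E[r] = -0.625000, running G = -0.625000
t=1: π = [0.1875, 0.1250, 0.2031, 0.1250, 0.1719, 0.1875], E[r] = -0.6875, γ^t·E[r] = -0.550000, running G = -1.175000
t=2: π = [0.1797, 0.1250, 0.1875, 0.1250, 0.1699, 0.2129], E[r] = -0.6289, γ^t·E[r] = -0.402500, running G = -1.577500
t=3: π = [0.1787, 0.1250, 0.1938, 0.1250, 0.1687, 0.2087], E[r] = -0.6362, γ^t·E[r] = -0.325750, running G = -1.903250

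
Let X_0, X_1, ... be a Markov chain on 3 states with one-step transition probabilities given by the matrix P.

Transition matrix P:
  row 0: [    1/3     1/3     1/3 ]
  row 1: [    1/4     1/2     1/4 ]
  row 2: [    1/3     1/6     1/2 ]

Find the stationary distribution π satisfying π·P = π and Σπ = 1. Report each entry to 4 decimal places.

π = [0.3061, 0.3265, 0.3673]

Balance equations π_j = Σ_i π_i·P[i][j]:
  π_0 = 1/3·π_0 + 1/4·π_1 + 1/3·π_2
  π_1 = 1/3·π_0 + 1/2·π_1 + 1/6·π_2
  normalize: π_0 + π_1 + π_2 = 1
Solving the linear system gives exactly π = [15/49, 16/49, 18/49].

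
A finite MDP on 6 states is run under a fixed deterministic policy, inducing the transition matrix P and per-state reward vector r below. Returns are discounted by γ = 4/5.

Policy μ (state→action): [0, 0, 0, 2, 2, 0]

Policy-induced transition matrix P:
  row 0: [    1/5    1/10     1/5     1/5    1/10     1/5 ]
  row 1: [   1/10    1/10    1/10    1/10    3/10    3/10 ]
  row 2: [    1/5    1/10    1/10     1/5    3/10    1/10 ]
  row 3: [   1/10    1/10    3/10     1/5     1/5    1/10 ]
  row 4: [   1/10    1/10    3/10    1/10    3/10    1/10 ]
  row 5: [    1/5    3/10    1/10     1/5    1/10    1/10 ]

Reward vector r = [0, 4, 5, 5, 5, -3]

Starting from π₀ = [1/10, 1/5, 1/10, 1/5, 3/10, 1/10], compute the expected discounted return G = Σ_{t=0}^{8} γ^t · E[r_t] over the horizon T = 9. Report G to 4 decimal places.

G = 13.5439

t=0: π = [0.1000, 0.2000, 0.1000, 0.2000, 0.3000, 0.1000], E[r] = 3.5000, γ^t·E[r] = 3.500000, running G = 3.500000
t=1: π = [0.1300, 0.1200, 0.2100, 0.1500, 0.2400, 0.1500], E[r] = 3.0300, γ^t·E[r] = 2.424000, running G = 5.924000
t=2: π = [0.1490, 0.1300, 0.1910, 0.1640, 0.2290, 0.1370], E[r] = 3.0290, γ^t·E[r] = 1.938560, running G = 7.862560
t=3: π = [0.1477, 0.1274, 0.1935, 0.1641, 0.2264, 0.1409], E[r] = 3.0069, γ^t·E[r] = 1.539533, running G = 9.402093
t=4: π = [0.1482, 0.1282, 0.1929, 0.1646, 0.2259, 0.1403], E[r] = 3.0088, γ^t·E[r] = 1.232392, running G = 10.634485
t=5: π = [0.1481, 0.1281, 0.1929, 0.1646, 0.2258, 0.1405], E[r] = 3.0076, γ^t·E[r] = 0.985540, running G = 11.620025
t=6: π = [0.1482, 0.1281, 0.1929, 0.1646, 0.2258, 0.1404], E[r] = 3.0078, γ^t·E[r] = 0.788468, running G = 12.408493
t=7: π = [0.1481, 0.1281, 0.1929, 0.1646, 0.2258, 0.1404], E[r] = 3.0077, γ^t·E[r] = 0.630763, running G = 13.039256
t=8: π = [0.1481, 0.1281, 0.1929, 0.1646, 0.2258, 0.1404], E[r] = 3.0077, γ^t·E[r] = 0.504611, running G = 13.543867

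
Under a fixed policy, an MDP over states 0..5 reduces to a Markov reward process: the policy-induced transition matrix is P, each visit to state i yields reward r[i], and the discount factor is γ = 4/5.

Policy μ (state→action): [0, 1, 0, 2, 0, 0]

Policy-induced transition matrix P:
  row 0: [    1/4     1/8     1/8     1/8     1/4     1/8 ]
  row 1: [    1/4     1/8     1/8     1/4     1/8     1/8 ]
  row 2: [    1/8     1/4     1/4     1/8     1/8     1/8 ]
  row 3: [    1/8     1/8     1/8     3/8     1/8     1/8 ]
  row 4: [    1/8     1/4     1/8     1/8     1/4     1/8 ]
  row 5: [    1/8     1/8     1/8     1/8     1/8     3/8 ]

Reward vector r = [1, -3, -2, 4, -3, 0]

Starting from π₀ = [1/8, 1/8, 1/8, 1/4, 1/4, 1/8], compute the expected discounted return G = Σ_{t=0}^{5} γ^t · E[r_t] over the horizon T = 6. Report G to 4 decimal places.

t=0: π = [0.1250, 0.1250, 0.1250, 0.2500, 0.2500, 0.1250], E[r] = -0.2500, γ^t·E[r] = -0.250000, running G = -0.250000
t=1: π = [0.1563, 0.1719, 0.1406, 0.2031, 0.1719, 0.1563], E[r] = -0.3438, γ^t·E[r] = -0.275000, running G = -0.525000
t=2: π = [0.1660, 0.1641, 0.1426, 0.1973, 0.1660, 0.1641], E[r] = -0.3203, γ^t·E[r] = -0.205000, running G = -0.730000
t=3: π = [0.1663, 0.1636, 0.1428, 0.1948, 0.1665, 0.1660], E[r] = -0.3303, γ^t·E[r] = -0.169125, running G = -0.899125
t=4: π = [0.1662, 0.1637, 0.1429, 0.1942, 0.1666, 0.1665], E[r] = -0.3336, γ^t·E[r] = -0.136663, running G = -1.035788
t=5: π = [0.1662, 0.1637, 0.1429, 0.1940, 0.1666, 0.1666], E[r] = -0.3343, γ^t·E[r] = -0.109558, running G = -1.145345

G = -1.1453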